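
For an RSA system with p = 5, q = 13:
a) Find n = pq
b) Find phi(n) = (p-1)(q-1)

Step 1: n = p * q = 5 * 13 = 65.
Step 2: phi(n) = (p-1)(q-1) = 4 * 12 = 48.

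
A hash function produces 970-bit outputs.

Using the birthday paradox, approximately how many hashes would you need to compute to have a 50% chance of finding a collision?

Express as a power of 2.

Step 1: The birthday paradox gives collision probability ~50% after sqrt(2^n) = 2^(n/2) hashes.
Step 2: For 970-bit output: 2^(970/2) = 2^485.
Step 3: Approximately 2^485 hash computations needed.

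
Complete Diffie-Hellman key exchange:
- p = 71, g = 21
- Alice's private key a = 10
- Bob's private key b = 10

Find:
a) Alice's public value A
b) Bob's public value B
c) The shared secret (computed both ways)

Step 1: A = g^a mod p = 21^10 mod 71 = 30.
Step 2: B = g^b mod p = 21^10 mod 71 = 30.
Step 3: Alice computes s = B^a mod p = 30^10 mod 71 = 20.
Step 4: Bob computes s = A^b mod p = 30^10 mod 71 = 20.
Both sides agree: shared secret = 20.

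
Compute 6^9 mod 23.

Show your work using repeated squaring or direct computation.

Step 1: Compute 6^9 mod 23 step by step, reducing modulo 23 at each step.
  6^1 mod 23 = 6
  6^2 mod 23 = (6 * 6) mod 23 = 13
  6^3 mod 23 = (13 * 6) mod 23 = 9
  6^4 mod 23 = (9 * 6) mod 23 = 8
  6^5 mod 23 = (8 * 6) mod 23 = 2
  6^6 mod 23 = (2 * 6) mod 23 = 12
  6^7 mod 23 = (12 * 6) mod 23 = 3
  6^8 mod 23 = (3 * 6) mod 23 = 18
  6^9 mod 23 = (18 * 6) mod 23 = 16
Step 2: Result = 16.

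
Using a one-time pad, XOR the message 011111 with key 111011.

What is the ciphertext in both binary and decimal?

Step 1: Write out the XOR operation bit by bit:
  Message: 011111
  Key:     111011
  XOR:     100100
Step 2: Convert to decimal: 100100 = 36.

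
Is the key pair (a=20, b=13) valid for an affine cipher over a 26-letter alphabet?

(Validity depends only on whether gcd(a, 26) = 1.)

Step 1: Compute gcd(20, 26).
Step 2: gcd(20, 26) = 2.
Since gcd = 2 != 1, 20 shares a common factor with 26, so it cannot be used.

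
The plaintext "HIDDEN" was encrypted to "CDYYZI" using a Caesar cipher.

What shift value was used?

Step 1: Compare first letters: H (position 7) -> C (position 2).
Step 2: Shift = (2 - 7) mod 26 = 21.
The shift value is 21.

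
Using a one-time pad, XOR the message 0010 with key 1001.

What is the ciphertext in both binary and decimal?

Step 1: Write out the XOR operation bit by bit:
  Message: 0010
  Key:     1001
  XOR:     1011
Step 2: Convert to decimal: 1011 = 11.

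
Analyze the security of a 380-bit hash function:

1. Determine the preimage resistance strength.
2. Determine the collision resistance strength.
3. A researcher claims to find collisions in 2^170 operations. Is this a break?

Step 1: Preimage resistance requires brute-force of 2^380 operations.
Step 2: Collision resistance (birthday bound) = 2^(380/2) = 2^190.
Step 3: The claimed attack costs 2^170 operations.
Step 4: Since 2^170 < 2^190, the claimed attack beats the generic birthday bound, so collision resistance is broken.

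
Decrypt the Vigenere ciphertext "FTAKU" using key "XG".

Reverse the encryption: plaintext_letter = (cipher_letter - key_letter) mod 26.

Step 1: Extend key: XGXGX
Step 2: Decrypt each letter (c - k) mod 26:
  F(5) - X(23) = (5-23) mod 26 = 8 = I
  T(19) - G(6) = (19-6) mod 26 = 13 = N
  A(0) - X(23) = (0-23) mod 26 = 3 = D
  K(10) - G(6) = (10-6) mod 26 = 4 = E
  U(20) - X(23) = (20-23) mod 26 = 23 = X
Plaintext: INDEX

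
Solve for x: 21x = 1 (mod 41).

Step 1: We need x such that 21 * x = 1 (mod 41).
Step 2: Using the extended Euclidean algorithm or trial:
  21 * 2 = 42 = 1 * 41 + 1.
Step 3: Since 42 mod 41 = 1, the inverse is x = 2.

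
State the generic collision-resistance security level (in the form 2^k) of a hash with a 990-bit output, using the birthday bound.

Step 1: The birthday paradox gives collision probability ~50% after sqrt(2^n) = 2^(n/2) hashes.
Step 2: For 990-bit output: 2^(990/2) = 2^495.
Step 3: Approximately 2^495 hash computations needed.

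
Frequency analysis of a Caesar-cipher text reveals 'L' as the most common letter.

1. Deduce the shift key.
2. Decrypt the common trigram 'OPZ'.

Step 1: In English, 'E' is the most frequent letter (12.7%).
Step 2: The most frequent ciphertext letter is 'L' (position 11).
Step 3: Shift = (11 - 4) mod 26 = 7.
Step 4: Decrypt 'OPZ' by shifting back 7:
  O -> H
  P -> I
  Z -> S
Step 5: 'OPZ' decrypts to 'HIS'.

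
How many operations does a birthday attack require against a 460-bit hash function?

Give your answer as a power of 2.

Step 1: The birthday paradox gives collision probability ~50% after sqrt(2^n) = 2^(n/2) hashes.
Step 2: For 460-bit output: 2^(460/2) = 2^230.
Step 3: Approximately 2^230 hash computations needed.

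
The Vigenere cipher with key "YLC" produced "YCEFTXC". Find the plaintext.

Step 1: Extend key: YLCYLCY
Step 2: Decrypt each letter (c - k) mod 26:
  Y(24) - Y(24) = (24-24) mod 26 = 0 = A
  C(2) - L(11) = (2-11) mod 26 = 17 = R
  E(4) - C(2) = (4-2) mod 26 = 2 = C
  F(5) - Y(24) = (5-24) mod 26 = 7 = H
  T(19) - L(11) = (19-11) mod 26 = 8 = I
  X(23) - C(2) = (23-2) mod 26 = 21 = V
  C(2) - Y(24) = (2-24) mod 26 = 4 = E
Plaintext: ARCHIVE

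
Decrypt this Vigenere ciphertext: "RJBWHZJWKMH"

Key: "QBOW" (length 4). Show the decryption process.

Step 1: Key 'QBOW' has length 4. Extended key: QBOWQBOWQBO
Step 2: Decrypt each position:
  R(17) - Q(16) = 1 = B
  J(9) - B(1) = 8 = I
  B(1) - O(14) = 13 = N
  W(22) - W(22) = 0 = A
  H(7) - Q(16) = 17 = R
  Z(25) - B(1) = 24 = Y
  J(9) - O(14) = 21 = V
  W(22) - W(22) = 0 = A
  K(10) - Q(16) = 20 = U
  M(12) - B(1) = 11 = L
  H(7) - O(14) = 19 = T
Plaintext: BINARYVAULT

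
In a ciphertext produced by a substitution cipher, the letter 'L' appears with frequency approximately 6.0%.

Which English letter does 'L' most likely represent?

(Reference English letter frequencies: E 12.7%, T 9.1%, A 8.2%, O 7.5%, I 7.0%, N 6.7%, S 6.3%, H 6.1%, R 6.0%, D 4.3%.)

Step 1: The observed frequency is 6.0%.
Step 2: Compare with English frequencies:
  E: 12.7% (difference: 6.7%)
  T: 9.1% (difference: 3.1%)
  A: 8.2% (difference: 2.2%)
  O: 7.5% (difference: 1.5%)
  I: 7.0% (difference: 1.0%)
  N: 6.7% (difference: 0.7%)
  S: 6.3% (difference: 0.3%)
  H: 6.1% (difference: 0.1%)
  R: 6.0% (difference: 0.0%) <-- closest
  D: 4.3% (difference: 1.7%)
Step 3: 'L' most likely represents 'R' (frequency 6.0%).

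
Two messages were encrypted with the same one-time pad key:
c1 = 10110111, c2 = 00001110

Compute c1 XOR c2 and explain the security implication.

Step 1: c1 XOR c2 = (m1 XOR k) XOR (m2 XOR k).
Step 2: By XOR associativity/commutativity: = m1 XOR m2 XOR k XOR k = m1 XOR m2.
Step 3: 10110111 XOR 00001110 = 10111001 = 185.
Step 4: The key cancels out! An attacker learns m1 XOR m2 = 185, revealing the relationship between plaintexts.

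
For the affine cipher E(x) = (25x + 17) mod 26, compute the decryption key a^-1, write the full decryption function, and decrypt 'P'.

Step 1: Find a^-1, the modular inverse of 25 mod 26.
Step 2: We need 25 * a^-1 = 1 (mod 26).
Step 3: 25 * 25 = 625 = 24 * 26 + 1, so a^-1 = 25.
Step 4: D(y) = 25(y - 17) mod 26.
Step 5: Apply to 'P' (y = 15): D(15) = 25 * (15 - 17) mod 26 = 25 * -2 mod 26 = 2 -> 'C'.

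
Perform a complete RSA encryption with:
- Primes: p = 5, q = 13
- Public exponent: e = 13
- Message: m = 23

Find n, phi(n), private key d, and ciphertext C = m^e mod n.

Step 1: n = 5 * 13 = 65.
Step 2: phi(n) = (5-1)(13-1) = 4 * 12 = 48.
Step 3: Find d = 13^(-1) mod 48 = 37.
  Verify: 13 * 37 = 481 = 1 (mod 48).
Step 4: C = 23^13 mod 65 = 23.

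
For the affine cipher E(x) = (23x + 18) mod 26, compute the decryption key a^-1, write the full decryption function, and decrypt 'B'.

Step 1: Find a^-1, the modular inverse of 23 mod 26.
Step 2: We need 23 * a^-1 = 1 (mod 26).
Step 3: 23 * 17 = 391 = 15 * 26 + 1, so a^-1 = 17.
Step 4: D(y) = 17(y - 18) mod 26.
Step 5: Apply to 'B' (y = 1): D(1) = 17 * (1 - 18) mod 26 = 17 * -17 mod 26 = 23 -> 'X'.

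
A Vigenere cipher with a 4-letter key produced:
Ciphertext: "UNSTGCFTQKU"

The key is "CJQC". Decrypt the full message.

Step 1: Key 'CJQC' has length 4. Extended key: CJQCCJQCCJQ
Step 2: Decrypt each position:
  U(20) - C(2) = 18 = S
  N(13) - J(9) = 4 = E
  S(18) - Q(16) = 2 = C
  T(19) - C(2) = 17 = R
  G(6) - C(2) = 4 = E
  C(2) - J(9) = 19 = T
  F(5) - Q(16) = 15 = P
  T(19) - C(2) = 17 = R
  Q(16) - C(2) = 14 = O
  K(10) - J(9) = 1 = B
  U(20) - Q(16) = 4 = E
Plaintext: SECRETPROBE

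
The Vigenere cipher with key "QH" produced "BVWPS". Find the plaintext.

Step 1: Extend key: QHQHQ
Step 2: Decrypt each letter (c - k) mod 26:
  B(1) - Q(16) = (1-16) mod 26 = 11 = L
  V(21) - H(7) = (21-7) mod 26 = 14 = O
  W(22) - Q(16) = (22-16) mod 26 = 6 = G
  P(15) - H(7) = (15-7) mod 26 = 8 = I
  S(18) - Q(16) = (18-16) mod 26 = 2 = C
Plaintext: LOGIC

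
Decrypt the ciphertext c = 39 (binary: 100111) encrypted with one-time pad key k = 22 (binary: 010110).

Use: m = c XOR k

Step 1: XOR ciphertext with key:
  Ciphertext: 100111
  Key:        010110
  XOR:        110001
Step 2: Plaintext = 110001 = 49 in decimal.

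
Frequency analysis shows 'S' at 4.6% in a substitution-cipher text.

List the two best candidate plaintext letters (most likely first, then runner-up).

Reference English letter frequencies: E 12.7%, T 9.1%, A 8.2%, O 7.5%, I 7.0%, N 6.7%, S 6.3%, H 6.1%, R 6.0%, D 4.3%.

Step 1: Observed frequency of 'S' is 4.6%.
Step 2: Compute distances to each reference frequency and sort:
  D (4.3%): difference = 0.3% <-- BEST
  R (6.0%): difference = 1.4% <-- RUNNER-UP
  H (6.1%): difference = 1.5%
  S (6.3%): difference = 1.7%
  N (6.7%): difference = 2.1%
Step 3: Most likely is 'D' (4.3%, diff 0.3%); second most likely is 'R' (6.0%, diff 1.4%).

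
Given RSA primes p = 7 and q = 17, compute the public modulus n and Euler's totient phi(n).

Step 1: n = p * q = 7 * 17 = 119.
Step 2: phi(n) = (p-1)(q-1) = 6 * 16 = 96.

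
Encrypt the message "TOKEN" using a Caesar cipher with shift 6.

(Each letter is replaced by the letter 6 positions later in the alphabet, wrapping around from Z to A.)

Step 1: For each letter, shift forward by 6 positions (mod 26).
  T (position 19) -> position (19+6) mod 26 = 25 -> Z
  O (position 14) -> position (14+6) mod 26 = 20 -> U
  K (position 10) -> position (10+6) mod 26 = 16 -> Q
  E (position 4) -> position (4+6) mod 26 = 10 -> K
  N (position 13) -> position (13+6) mod 26 = 19 -> T
Result: ZUQKT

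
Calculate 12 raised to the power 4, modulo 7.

Step 1: Compute 12^4 mod 7 step by step, reducing modulo 7 at each step.
  12^1 mod 7 = 5
  12^2 mod 7 = (5 * 12) mod 7 = 4
  12^3 mod 7 = (4 * 12) mod 7 = 6
  12^4 mod 7 = (6 * 12) mod 7 = 2
Step 2: Result = 2.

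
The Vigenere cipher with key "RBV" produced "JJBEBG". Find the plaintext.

Step 1: Extend key: RBVRBV
Step 2: Decrypt each letter (c - k) mod 26:
  J(9) - R(17) = (9-17) mod 26 = 18 = S
  J(9) - B(1) = (9-1) mod 26 = 8 = I
  B(1) - V(21) = (1-21) mod 26 = 6 = G
  E(4) - R(17) = (4-17) mod 26 = 13 = N
  B(1) - B(1) = (1-1) mod 26 = 0 = A
  G(6) - V(21) = (6-21) mod 26 = 11 = L
Plaintext: SIGNAL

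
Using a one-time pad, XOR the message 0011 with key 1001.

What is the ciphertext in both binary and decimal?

Step 1: Write out the XOR operation bit by bit:
  Message: 0011
  Key:     1001
  XOR:     1010
Step 2: Convert to decimal: 1010 = 10.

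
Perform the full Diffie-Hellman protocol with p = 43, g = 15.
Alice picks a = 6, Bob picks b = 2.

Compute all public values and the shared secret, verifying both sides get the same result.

Step 1: A = g^a mod p = 15^6 mod 43 = 11.
Step 2: B = g^b mod p = 15^2 mod 43 = 10.
Step 3: Alice computes s = B^a mod p = 10^6 mod 43 = 35.
Step 4: Bob computes s = A^b mod p = 11^2 mod 43 = 35.
Both sides agree: shared secret = 35.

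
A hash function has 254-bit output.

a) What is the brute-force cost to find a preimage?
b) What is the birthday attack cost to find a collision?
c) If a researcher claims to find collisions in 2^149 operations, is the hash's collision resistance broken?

Step 1: Preimage resistance requires brute-force of 2^254 operations.
Step 2: Collision resistance (birthday bound) = 2^(254/2) = 2^127.
Step 3: The claimed attack costs 2^149 operations.
Step 4: Since 2^149 >= 2^127, the claimed attack is no faster than the generic birthday attack, so this does not break collision resistance.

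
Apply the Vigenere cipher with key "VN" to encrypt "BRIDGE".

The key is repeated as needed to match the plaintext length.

Step 1: Repeat key to match plaintext length:
  Plaintext: BRIDGE
  Key:       VNVNVN
Step 2: Encrypt each letter:
  B(1) + V(21) = (1+21) mod 26 = 22 = W
  R(17) + N(13) = (17+13) mod 26 = 4 = E
  I(8) + V(21) = (8+21) mod 26 = 3 = D
  D(3) + N(13) = (3+13) mod 26 = 16 = Q
  G(6) + V(21) = (6+21) mod 26 = 1 = B
  E(4) + N(13) = (4+13) mod 26 = 17 = R
Ciphertext: WEDQBR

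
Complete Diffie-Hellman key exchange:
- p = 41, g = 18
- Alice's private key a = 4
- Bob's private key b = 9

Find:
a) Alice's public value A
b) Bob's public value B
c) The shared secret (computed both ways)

Step 1: A = g^a mod p = 18^4 mod 41 = 16.
Step 2: B = g^b mod p = 18^9 mod 41 = 16.
Step 3: Alice computes s = B^a mod p = 16^4 mod 41 = 18.
Step 4: Bob computes s = A^b mod p = 16^9 mod 41 = 18.
Both sides agree: shared secret = 18.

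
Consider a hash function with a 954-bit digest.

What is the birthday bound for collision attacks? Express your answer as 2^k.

Step 1: The birthday paradox gives collision probability ~50% after sqrt(2^n) = 2^(n/2) hashes.
Step 2: For 954-bit output: 2^(954/2) = 2^477.
Step 3: Approximately 2^477 hash computations needed.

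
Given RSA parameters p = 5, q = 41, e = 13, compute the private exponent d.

Step 1: n = 5 * 41 = 205.
Step 2: phi(n) = 4 * 40 = 160.
Step 3: Find d such that 13 * d = 1 (mod 160).
Step 4: d = 13^(-1) mod 160 = 37.
Verification: 13 * 37 = 481 = 3 * 160 + 1.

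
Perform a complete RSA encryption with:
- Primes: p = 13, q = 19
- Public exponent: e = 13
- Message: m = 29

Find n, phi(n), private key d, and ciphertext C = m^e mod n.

Step 1: n = 13 * 19 = 247.
Step 2: phi(n) = (13-1)(19-1) = 12 * 18 = 216.
Step 3: Find d = 13^(-1) mod 216 = 133.
  Verify: 13 * 133 = 1729 = 1 (mod 216).
Step 4: C = 29^13 mod 247 = 146.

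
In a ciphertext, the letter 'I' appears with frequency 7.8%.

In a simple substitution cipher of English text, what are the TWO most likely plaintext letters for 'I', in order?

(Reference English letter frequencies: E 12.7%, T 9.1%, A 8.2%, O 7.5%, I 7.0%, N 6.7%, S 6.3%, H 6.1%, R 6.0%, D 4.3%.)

Step 1: Observed frequency of 'I' is 7.8%.
Step 2: Compute distances to each reference frequency and sort:
  O (7.5%): difference = 0.3% <-- BEST
  A (8.2%): difference = 0.4% <-- RUNNER-UP
  I (7.0%): difference = 0.8%
  N (6.7%): difference = 1.1%
  T (9.1%): difference = 1.3%
Step 3: Most likely is 'O' (7.5%, diff 0.3%); second most likely is 'A' (8.2%, diff 0.4%).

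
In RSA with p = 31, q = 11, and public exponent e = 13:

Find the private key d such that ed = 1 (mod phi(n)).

Step 1: n = 31 * 11 = 341.
Step 2: phi(n) = 30 * 10 = 300.
Step 3: Find d such that 13 * d = 1 (mod 300).
Step 4: d = 13^(-1) mod 300 = 277.
Verification: 13 * 277 = 3601 = 12 * 300 + 1.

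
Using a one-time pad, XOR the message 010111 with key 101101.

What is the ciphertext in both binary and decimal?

Step 1: Write out the XOR operation bit by bit:
  Message: 010111
  Key:     101101
  XOR:     111010
Step 2: Convert to decimal: 111010 = 58.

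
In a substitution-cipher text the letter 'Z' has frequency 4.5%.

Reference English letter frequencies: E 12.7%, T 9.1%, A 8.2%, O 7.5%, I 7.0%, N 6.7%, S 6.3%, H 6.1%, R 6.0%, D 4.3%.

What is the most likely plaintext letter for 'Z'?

Step 1: The observed frequency is 4.5%.
Step 2: Compare with English frequencies:
  E: 12.7% (difference: 8.2%)
  T: 9.1% (difference: 4.6%)
  A: 8.2% (difference: 3.7%)
  O: 7.5% (difference: 3.0%)
  I: 7.0% (difference: 2.5%)
  N: 6.7% (difference: 2.2%)
  S: 6.3% (difference: 1.8%)
  H: 6.1% (difference: 1.6%)
  R: 6.0% (difference: 1.5%)
  D: 4.3% (difference: 0.2%) <-- closest
Step 3: 'Z' most likely represents 'D' (frequency 4.3%).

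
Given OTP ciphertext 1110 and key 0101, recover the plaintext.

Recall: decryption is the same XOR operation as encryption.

Step 1: XOR ciphertext with key:
  Ciphertext: 1110
  Key:        0101
  XOR:        1011
Step 2: Plaintext = 1011 = 11 in decimal.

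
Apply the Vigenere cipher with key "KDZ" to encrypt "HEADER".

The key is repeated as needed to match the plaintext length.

Step 1: Repeat key to match plaintext length:
  Plaintext: HEADER
  Key:       KDZKDZ
Step 2: Encrypt each letter:
  H(7) + K(10) = (7+10) mod 26 = 17 = R
  E(4) + D(3) = (4+3) mod 26 = 7 = H
  A(0) + Z(25) = (0+25) mod 26 = 25 = Z
  D(3) + K(10) = (3+10) mod 26 = 13 = N
  E(4) + D(3) = (4+3) mod 26 = 7 = H
  R(17) + Z(25) = (17+25) mod 26 = 16 = Q
Ciphertext: RHZNHQ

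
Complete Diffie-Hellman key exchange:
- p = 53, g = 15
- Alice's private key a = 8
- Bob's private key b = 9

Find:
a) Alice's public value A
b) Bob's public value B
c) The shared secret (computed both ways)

Step 1: A = g^a mod p = 15^8 mod 53 = 47.
Step 2: B = g^b mod p = 15^9 mod 53 = 16.
Step 3: Alice computes s = B^a mod p = 16^8 mod 53 = 42.
Step 4: Bob computes s = A^b mod p = 47^9 mod 53 = 42.
Both sides agree: shared secret = 42.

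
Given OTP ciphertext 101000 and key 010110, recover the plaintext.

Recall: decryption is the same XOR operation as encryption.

Step 1: XOR ciphertext with key:
  Ciphertext: 101000
  Key:        010110
  XOR:        111110
Step 2: Plaintext = 111110 = 62 in decimal.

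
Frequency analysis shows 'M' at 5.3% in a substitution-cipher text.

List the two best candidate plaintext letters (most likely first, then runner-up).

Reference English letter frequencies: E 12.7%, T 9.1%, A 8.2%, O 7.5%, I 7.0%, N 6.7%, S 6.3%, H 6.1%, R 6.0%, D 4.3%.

Step 1: Observed frequency of 'M' is 5.3%.
Step 2: Compute distances to each reference frequency and sort:
  R (6.0%): difference = 0.7% <-- BEST
  H (6.1%): difference = 0.8% <-- RUNNER-UP
  S (6.3%): difference = 1.0%
  D (4.3%): difference = 1.0%
  N (6.7%): difference = 1.4%
Step 3: Most likely is 'R' (6.0%, diff 0.7%); second most likely is 'H' (6.1%, diff 0.8%).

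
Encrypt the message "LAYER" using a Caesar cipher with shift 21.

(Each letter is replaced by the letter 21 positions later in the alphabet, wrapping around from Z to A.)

Step 1: For each letter, shift forward by 21 positions (mod 26).
  L (position 11) -> position (11+21) mod 26 = 6 -> G
  A (position 0) -> position (0+21) mod 26 = 21 -> V
  Y (position 24) -> position (24+21) mod 26 = 19 -> T
  E (position 4) -> position (4+21) mod 26 = 25 -> Z
  R (position 17) -> position (17+21) mod 26 = 12 -> M
Result: GVTZM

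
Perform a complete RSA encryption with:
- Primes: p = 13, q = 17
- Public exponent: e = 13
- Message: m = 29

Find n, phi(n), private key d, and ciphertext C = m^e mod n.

Step 1: n = 13 * 17 = 221.
Step 2: phi(n) = (13-1)(17-1) = 12 * 16 = 192.
Step 3: Find d = 13^(-1) mod 192 = 133.
  Verify: 13 * 133 = 1729 = 1 (mod 192).
Step 4: C = 29^13 mod 221 = 133.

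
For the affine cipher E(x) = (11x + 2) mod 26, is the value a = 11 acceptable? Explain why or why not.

Step 1: Compute gcd(11, 26).
Step 2: gcd(11, 26) = 1.
Since gcd = 1, 11 is coprime with 26, so it is a valid key.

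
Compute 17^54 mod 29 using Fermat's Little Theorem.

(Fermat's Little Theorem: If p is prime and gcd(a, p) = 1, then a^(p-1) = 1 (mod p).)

Step 1: Since 29 is prime, by Fermat's Little Theorem: 17^28 = 1 (mod 29).
Step 2: Reduce exponent: 54 mod 28 = 26.
Step 3: So 17^54 = 17^26 (mod 29).
Step 4: 17^26 mod 29 = 28.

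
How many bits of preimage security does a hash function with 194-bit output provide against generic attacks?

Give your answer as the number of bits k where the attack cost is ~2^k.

Step 1: The hash has a 194-bit output.
Step 2: Preimage resistance means: given a digest h(x), it should be infeasible to find any input that hashes to it.
With a 194-bit output there are 2^194 possible digests, so a generic brute-force preimage search costs about 2^194 evaluations.
Step 3: Security level = 194 bits.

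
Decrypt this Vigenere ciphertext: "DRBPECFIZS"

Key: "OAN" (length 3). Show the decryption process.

Step 1: Key 'OAN' has length 3. Extended key: OANOANOANO
Step 2: Decrypt each position:
  D(3) - O(14) = 15 = P
  R(17) - A(0) = 17 = R
  B(1) - N(13) = 14 = O
  P(15) - O(14) = 1 = B
  E(4) - A(0) = 4 = E
  C(2) - N(13) = 15 = P
  F(5) - O(14) = 17 = R
  I(8) - A(0) = 8 = I
  Z(25) - N(13) = 12 = M
  S(18) - O(14) = 4 = E
Plaintext: PROBEPRIME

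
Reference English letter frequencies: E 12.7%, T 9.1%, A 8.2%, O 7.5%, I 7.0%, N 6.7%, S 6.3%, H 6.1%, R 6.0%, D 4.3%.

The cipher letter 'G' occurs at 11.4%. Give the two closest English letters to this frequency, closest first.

Step 1: Observed frequency of 'G' is 11.4%.
Step 2: Compute distances to each reference frequency and sort:
  E (12.7%): difference = 1.3% <-- BEST
  T (9.1%): difference = 2.3% <-- RUNNER-UP
  A (8.2%): difference = 3.2%
  O (7.5%): difference = 3.9%
  I (7.0%): difference = 4.4%
Step 3: Most likely is 'E' (12.7%, diff 1.3%); second most likely is 'T' (9.1%, diff 2.3%).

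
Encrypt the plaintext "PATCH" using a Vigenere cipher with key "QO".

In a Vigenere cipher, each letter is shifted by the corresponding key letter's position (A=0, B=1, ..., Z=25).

Step 1: Repeat key to match plaintext length:
  Plaintext: PATCH
  Key:       QOQOQ
Step 2: Encrypt each letter:
  P(15) + Q(16) = (15+16) mod 26 = 5 = F
  A(0) + O(14) = (0+14) mod 26 = 14 = O
  T(19) + Q(16) = (19+16) mod 26 = 9 = J
  C(2) + O(14) = (2+14) mod 26 = 16 = Q
  H(7) + Q(16) = (7+16) mod 26 = 23 = X
Ciphertext: FOJQX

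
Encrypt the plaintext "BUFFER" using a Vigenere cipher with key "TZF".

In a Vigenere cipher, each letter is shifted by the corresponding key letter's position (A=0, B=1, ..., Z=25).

Step 1: Repeat key to match plaintext length:
  Plaintext: BUFFER
  Key:       TZFTZF
Step 2: Encrypt each letter:
  B(1) + T(19) = (1+19) mod 26 = 20 = U
  U(20) + Z(25) = (20+25) mod 26 = 19 = T
  F(5) + F(5) = (5+5) mod 26 = 10 = K
  F(5) + T(19) = (5+19) mod 26 = 24 = Y
  E(4) + Z(25) = (4+25) mod 26 = 3 = D
  R(17) + F(5) = (17+5) mod 26 = 22 = W
Ciphertext: UTKYDW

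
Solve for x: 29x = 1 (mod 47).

Step 1: We need x such that 29 * x = 1 (mod 47).
Step 2: Using the extended Euclidean algorithm or trial:
  29 * 13 = 377 = 8 * 47 + 1.
Step 3: Since 377 mod 47 = 1, the inverse is x = 13.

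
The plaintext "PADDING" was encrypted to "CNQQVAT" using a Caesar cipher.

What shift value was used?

Step 1: Compare first letters: P (position 15) -> C (position 2).
Step 2: Shift = (2 - 15) mod 26 = 13.
The shift value is 13.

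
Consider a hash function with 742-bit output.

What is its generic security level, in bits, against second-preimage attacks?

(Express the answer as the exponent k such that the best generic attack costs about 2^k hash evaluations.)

Step 1: The hash has a 742-bit output.
Step 2: Second-preimage resistance means: given a specific input x, it should be infeasible to find a different y with h(y) = h(x).
With a 742-bit output, a generic search for a second preimage costs about 2^742 evaluations (each trial matches the fixed target with probability 2^-742).
Step 3: Security level = 742 bits.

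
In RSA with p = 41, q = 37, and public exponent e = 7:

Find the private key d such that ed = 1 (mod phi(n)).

Step 1: n = 41 * 37 = 1517.
Step 2: phi(n) = 40 * 36 = 1440.
Step 3: Find d such that 7 * d = 1 (mod 1440).
Step 4: d = 7^(-1) mod 1440 = 823.
Verification: 7 * 823 = 5761 = 4 * 1440 + 1.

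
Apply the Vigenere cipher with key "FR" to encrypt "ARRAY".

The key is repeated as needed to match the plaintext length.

Step 1: Repeat key to match plaintext length:
  Plaintext: ARRAY
  Key:       FRFRF
Step 2: Encrypt each letter:
  A(0) + F(5) = (0+5) mod 26 = 5 = F
  R(17) + R(17) = (17+17) mod 26 = 8 = I
  R(17) + F(5) = (17+5) mod 26 = 22 = W
  A(0) + R(17) = (0+17) mod 26 = 17 = R
  Y(24) + F(5) = (24+5) mod 26 = 3 = D
Ciphertext: FIWRD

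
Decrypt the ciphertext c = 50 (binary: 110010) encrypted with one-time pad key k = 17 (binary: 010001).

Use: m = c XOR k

Step 1: XOR ciphertext with key:
  Ciphertext: 110010
  Key:        010001
  XOR:        100011
Step 2: Plaintext = 100011 = 35 in decimal.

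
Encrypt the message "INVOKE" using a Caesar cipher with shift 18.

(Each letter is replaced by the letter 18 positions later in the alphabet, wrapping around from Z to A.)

Step 1: For each letter, shift forward by 18 positions (mod 26).
  I (position 8) -> position (8+18) mod 26 = 0 -> A
  N (position 13) -> position (13+18) mod 26 = 5 -> F
  V (position 21) -> position (21+18) mod 26 = 13 -> N
  O (position 14) -> position (14+18) mod 26 = 6 -> G
  K (position 10) -> position (10+18) mod 26 = 2 -> C
  E (position 4) -> position (4+18) mod 26 = 22 -> W
Result: AFNGCW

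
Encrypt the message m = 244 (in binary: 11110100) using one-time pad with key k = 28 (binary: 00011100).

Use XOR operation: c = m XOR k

Step 1: Write out the XOR operation bit by bit:
  Message: 11110100
  Key:     00011100
  XOR:     11101000
Step 2: Convert to decimal: 11101000 = 232.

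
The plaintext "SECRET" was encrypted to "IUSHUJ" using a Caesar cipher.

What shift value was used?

Step 1: Compare first letters: S (position 18) -> I (position 8).
Step 2: Shift = (8 - 18) mod 26 = 16.
The shift value is 16.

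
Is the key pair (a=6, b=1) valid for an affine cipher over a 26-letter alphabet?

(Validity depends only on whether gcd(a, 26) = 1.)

Step 1: Compute gcd(6, 26).
Step 2: gcd(6, 26) = 2.
Since gcd = 2 != 1, 6 shares a common factor with 26, so it cannot be used.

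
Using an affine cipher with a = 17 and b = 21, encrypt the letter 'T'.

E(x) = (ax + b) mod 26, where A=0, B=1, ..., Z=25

Step 1: Convert 'T' to number: x = 19.
Step 2: E(19) = (17 * 19 + 21) mod 26 = 344 mod 26 = 6.
Step 3: Convert 6 back to letter: G.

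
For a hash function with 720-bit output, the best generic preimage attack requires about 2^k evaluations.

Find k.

Step 1: The hash has a 720-bit output.
Step 2: Preimage resistance means: given a digest h(x), it should be infeasible to find any input that hashes to it.
With a 720-bit output there are 2^720 possible digests, so a generic brute-force preimage search costs about 2^720 evaluations.
Step 3: Security level = 720 bits.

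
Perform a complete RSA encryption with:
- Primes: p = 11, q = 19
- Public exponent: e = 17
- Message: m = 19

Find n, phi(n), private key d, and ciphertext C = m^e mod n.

Step 1: n = 11 * 19 = 209.
Step 2: phi(n) = (11-1)(19-1) = 10 * 18 = 180.
Step 3: Find d = 17^(-1) mod 180 = 53.
  Verify: 17 * 53 = 901 = 1 (mod 180).
Step 4: C = 19^17 mod 209 = 57.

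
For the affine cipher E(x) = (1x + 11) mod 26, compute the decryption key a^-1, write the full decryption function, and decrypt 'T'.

Step 1: Find a^-1, the modular inverse of 1 mod 26.
Step 2: We need 1 * a^-1 = 1 (mod 26).
Step 3: 1 * 1 = 1 = 0 * 26 + 1, so a^-1 = 1.
Step 4: D(y) = 1(y - 11) mod 26.
Step 5: Apply to 'T' (y = 19): D(19) = 1 * (19 - 11) mod 26 = 1 * 8 mod 26 = 8 -> 'I'.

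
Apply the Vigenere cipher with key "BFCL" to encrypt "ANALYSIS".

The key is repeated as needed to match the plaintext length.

Step 1: Repeat key to match plaintext length:
  Plaintext: ANALYSIS
  Key:       BFCLBFCL
Step 2: Encrypt each letter:
  A(0) + B(1) = (0+1) mod 26 = 1 = B
  N(13) + F(5) = (13+5) mod 26 = 18 = S
  A(0) + C(2) = (0+2) mod 26 = 2 = C
  L(11) + L(11) = (11+11) mod 26 = 22 = W
  Y(24) + B(1) = (24+1) mod 26 = 25 = Z
  S(18) + F(5) = (18+5) mod 26 = 23 = X
  I(8) + C(2) = (8+2) mod 26 = 10 = K
  S(18) + L(11) = (18+11) mod 26 = 3 = D
Ciphertext: BSCWZXKD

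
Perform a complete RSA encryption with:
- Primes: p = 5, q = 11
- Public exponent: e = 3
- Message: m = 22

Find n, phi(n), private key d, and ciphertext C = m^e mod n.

Step 1: n = 5 * 11 = 55.
Step 2: phi(n) = (5-1)(11-1) = 4 * 10 = 40.
Step 3: Find d = 3^(-1) mod 40 = 27.
  Verify: 3 * 27 = 81 = 1 (mod 40).
Step 4: C = 22^3 mod 55 = 33.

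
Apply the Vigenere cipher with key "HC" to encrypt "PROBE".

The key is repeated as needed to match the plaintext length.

Step 1: Repeat key to match plaintext length:
  Plaintext: PROBE
  Key:       HCHCH
Step 2: Encrypt each letter:
  P(15) + H(7) = (15+7) mod 26 = 22 = W
  R(17) + C(2) = (17+2) mod 26 = 19 = T
  O(14) + H(7) = (14+7) mod 26 = 21 = V
  B(1) + C(2) = (1+2) mod 26 = 3 = D
  E(4) + H(7) = (4+7) mod 26 = 11 = L
Ciphertext: WTVDL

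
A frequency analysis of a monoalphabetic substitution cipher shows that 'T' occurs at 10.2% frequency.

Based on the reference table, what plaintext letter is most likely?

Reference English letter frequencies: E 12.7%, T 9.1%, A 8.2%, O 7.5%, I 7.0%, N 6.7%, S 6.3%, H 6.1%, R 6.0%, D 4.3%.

Step 1: The observed frequency is 10.2%.
Step 2: Compare with English frequencies:
  E: 12.7% (difference: 2.5%)
  T: 9.1% (difference: 1.1%) <-- closest
  A: 8.2% (difference: 2.0%)
  O: 7.5% (difference: 2.7%)
  I: 7.0% (difference: 3.2%)
  N: 6.7% (difference: 3.5%)
  S: 6.3% (difference: 3.9%)
  H: 6.1% (difference: 4.1%)
  R: 6.0% (difference: 4.2%)
  D: 4.3% (difference: 5.9%)
Step 3: 'T' most likely represents 'T' (frequency 9.1%).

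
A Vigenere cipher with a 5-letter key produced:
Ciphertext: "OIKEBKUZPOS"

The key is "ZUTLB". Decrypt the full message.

Step 1: Key 'ZUTLB' has length 5. Extended key: ZUTLBZUTLBZ
Step 2: Decrypt each position:
  O(14) - Z(25) = 15 = P
  I(8) - U(20) = 14 = O
  K(10) - T(19) = 17 = R
  E(4) - L(11) = 19 = T
  B(1) - B(1) = 0 = A
  K(10) - Z(25) = 11 = L
  U(20) - U(20) = 0 = A
  Z(25) - T(19) = 6 = G
  P(15) - L(11) = 4 = E
  O(14) - B(1) = 13 = N
  S(18) - Z(25) = 19 = T
Plaintext: PORTALAGENT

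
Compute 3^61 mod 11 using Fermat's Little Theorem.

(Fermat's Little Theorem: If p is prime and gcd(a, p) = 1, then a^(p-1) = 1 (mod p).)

Step 1: Since 11 is prime, by Fermat's Little Theorem: 3^10 = 1 (mod 11).
Step 2: Reduce exponent: 61 mod 10 = 1.
Step 3: So 3^61 = 3^1 (mod 11).
Step 4: 3^1 mod 11 = 3.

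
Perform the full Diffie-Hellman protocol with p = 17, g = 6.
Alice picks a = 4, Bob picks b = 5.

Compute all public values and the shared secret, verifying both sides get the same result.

Step 1: A = g^a mod p = 6^4 mod 17 = 4.
Step 2: B = g^b mod p = 6^5 mod 17 = 7.
Step 3: Alice computes s = B^a mod p = 7^4 mod 17 = 4.
Step 4: Bob computes s = A^b mod p = 4^5 mod 17 = 4.
Both sides agree: shared secret = 4.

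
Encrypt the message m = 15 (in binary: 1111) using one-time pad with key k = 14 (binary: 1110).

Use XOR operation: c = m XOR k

Step 1: Write out the XOR operation bit by bit:
  Message: 1111
  Key:     1110
  XOR:     0001
Step 2: Convert to decimal: 0001 = 1.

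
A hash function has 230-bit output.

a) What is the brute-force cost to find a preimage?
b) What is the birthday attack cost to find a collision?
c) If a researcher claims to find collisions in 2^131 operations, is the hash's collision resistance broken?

Step 1: Preimage resistance requires brute-force of 2^230 operations.
Step 2: Collision resistance (birthday bound) = 2^(230/2) = 2^115.
Step 3: The claimed attack costs 2^131 operations.
Step 4: Since 2^131 >= 2^115, the claimed attack is no faster than the generic birthday attack, so this does not break collision resistance.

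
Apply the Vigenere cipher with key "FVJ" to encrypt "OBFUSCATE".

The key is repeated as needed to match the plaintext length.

Step 1: Repeat key to match plaintext length:
  Plaintext: OBFUSCATE
  Key:       FVJFVJFVJ
Step 2: Encrypt each letter:
  O(14) + F(5) = (14+5) mod 26 = 19 = T
  B(1) + V(21) = (1+21) mod 26 = 22 = W
  F(5) + J(9) = (5+9) mod 26 = 14 = O
  U(20) + F(5) = (20+5) mod 26 = 25 = Z
  S(18) + V(21) = (18+21) mod 26 = 13 = N
  C(2) + J(9) = (2+9) mod 26 = 11 = L
  A(0) + F(5) = (0+5) mod 26 = 5 = F
  T(19) + V(21) = (19+21) mod 26 = 14 = O
  E(4) + J(9) = (4+9) mod 26 = 13 = N
Ciphertext: TWOZNLFON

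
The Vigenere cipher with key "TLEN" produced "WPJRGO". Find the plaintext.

Step 1: Extend key: TLENTL
Step 2: Decrypt each letter (c - k) mod 26:
  W(22) - T(19) = (22-19) mod 26 = 3 = D
  P(15) - L(11) = (15-11) mod 26 = 4 = E
  J(9) - E(4) = (9-4) mod 26 = 5 = F
  R(17) - N(13) = (17-13) mod 26 = 4 = E
  G(6) - T(19) = (6-19) mod 26 = 13 = N
  O(14) - L(11) = (14-11) mod 26 = 3 = D
Plaintext: DEFEND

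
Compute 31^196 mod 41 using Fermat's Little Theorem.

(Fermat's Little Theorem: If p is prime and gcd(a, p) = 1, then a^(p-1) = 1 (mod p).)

Step 1: Since 41 is prime, by Fermat's Little Theorem: 31^40 = 1 (mod 41).
Step 2: Reduce exponent: 196 mod 40 = 36.
Step 3: So 31^196 = 31^36 (mod 41).
Step 4: 31^36 mod 41 = 10.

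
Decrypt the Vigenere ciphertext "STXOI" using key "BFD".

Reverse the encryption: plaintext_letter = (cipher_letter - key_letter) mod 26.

Step 1: Extend key: BFDBF
Step 2: Decrypt each letter (c - k) mod 26:
  S(18) - B(1) = (18-1) mod 26 = 17 = R
  T(19) - F(5) = (19-5) mod 26 = 14 = O
  X(23) - D(3) = (23-3) mod 26 = 20 = U
  O(14) - B(1) = (14-1) mod 26 = 13 = N
  I(8) - F(5) = (8-5) mod 26 = 3 = D
Plaintext: ROUND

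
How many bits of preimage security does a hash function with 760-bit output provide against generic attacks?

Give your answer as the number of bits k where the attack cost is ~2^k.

Step 1: The hash has a 760-bit output.
Step 2: Preimage resistance means: given a digest h(x), it should be infeasible to find any input that hashes to it.
With a 760-bit output there are 2^760 possible digests, so a generic brute-force preimage search costs about 2^760 evaluations.
Step 3: Security level = 760 bits.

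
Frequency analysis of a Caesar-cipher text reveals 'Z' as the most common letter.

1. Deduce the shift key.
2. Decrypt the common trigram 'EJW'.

Step 1: In English, 'E' is the most frequent letter (12.7%).
Step 2: The most frequent ciphertext letter is 'Z' (position 25).
Step 3: Shift = (25 - 4) mod 26 = 21.
Step 4: Decrypt 'EJW' by shifting back 21:
  E -> J
  J -> O
  W -> B
Step 5: 'EJW' decrypts to 'JOB'.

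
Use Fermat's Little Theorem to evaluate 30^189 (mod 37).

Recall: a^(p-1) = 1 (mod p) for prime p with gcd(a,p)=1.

Step 1: Since 37 is prime, by Fermat's Little Theorem: 30^36 = 1 (mod 37).
Step 2: Reduce exponent: 189 mod 36 = 9.
Step 3: So 30^189 = 30^9 (mod 37).
Step 4: 30^9 mod 37 = 36.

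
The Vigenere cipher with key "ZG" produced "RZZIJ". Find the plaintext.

Step 1: Extend key: ZGZGZ
Step 2: Decrypt each letter (c - k) mod 26:
  R(17) - Z(25) = (17-25) mod 26 = 18 = S
  Z(25) - G(6) = (25-6) mod 26 = 19 = T
  Z(25) - Z(25) = (25-25) mod 26 = 0 = A
  I(8) - G(6) = (8-6) mod 26 = 2 = C
  J(9) - Z(25) = (9-25) mod 26 = 10 = K
Plaintext: STACK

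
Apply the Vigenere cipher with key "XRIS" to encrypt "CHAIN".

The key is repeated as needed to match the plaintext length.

Step 1: Repeat key to match plaintext length:
  Plaintext: CHAIN
  Key:       XRISX
Step 2: Encrypt each letter:
  C(2) + X(23) = (2+23) mod 26 = 25 = Z
  H(7) + R(17) = (7+17) mod 26 = 24 = Y
  A(0) + I(8) = (0+8) mod 26 = 8 = I
  I(8) + S(18) = (8+18) mod 26 = 0 = A
  N(13) + X(23) = (13+23) mod 26 = 10 = K
Ciphertext: ZYIAK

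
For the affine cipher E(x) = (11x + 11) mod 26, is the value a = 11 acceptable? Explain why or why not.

Step 1: Compute gcd(11, 26).
Step 2: gcd(11, 26) = 1.
Since gcd = 1, 11 is coprime with 26, so it is a valid key.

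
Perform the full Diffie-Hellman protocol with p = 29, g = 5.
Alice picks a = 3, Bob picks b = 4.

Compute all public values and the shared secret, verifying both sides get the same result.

Step 1: A = g^a mod p = 5^3 mod 29 = 9.
Step 2: B = g^b mod p = 5^4 mod 29 = 16.
Step 3: Alice computes s = B^a mod p = 16^3 mod 29 = 7.
Step 4: Bob computes s = A^b mod p = 9^4 mod 29 = 7.
Both sides agree: shared secret = 7.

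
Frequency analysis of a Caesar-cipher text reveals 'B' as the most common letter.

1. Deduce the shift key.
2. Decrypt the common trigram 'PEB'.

Step 1: In English, 'E' is the most frequent letter (12.7%).
Step 2: The most frequent ciphertext letter is 'B' (position 1).
Step 3: Shift = (1 - 4) mod 26 = 23.
Step 4: Decrypt 'PEB' by shifting back 23:
  P -> S
  E -> H
  B -> E
Step 5: 'PEB' decrypts to 'SHE'.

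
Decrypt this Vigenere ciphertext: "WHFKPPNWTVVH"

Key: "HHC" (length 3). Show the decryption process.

Step 1: Key 'HHC' has length 3. Extended key: HHCHHCHHCHHC
Step 2: Decrypt each position:
  W(22) - H(7) = 15 = P
  H(7) - H(7) = 0 = A
  F(5) - C(2) = 3 = D
  K(10) - H(7) = 3 = D
  P(15) - H(7) = 8 = I
  P(15) - C(2) = 13 = N
  N(13) - H(7) = 6 = G
  W(22) - H(7) = 15 = P
  T(19) - C(2) = 17 = R
  V(21) - H(7) = 14 = O
  V(21) - H(7) = 14 = O
  H(7) - C(2) = 5 = F
Plaintext: PADDINGPROOF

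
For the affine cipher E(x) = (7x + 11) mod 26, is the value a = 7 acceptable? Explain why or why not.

Step 1: Compute gcd(7, 26).
Step 2: gcd(7, 26) = 1.
Since gcd = 1, 7 is coprime with 26, so it is a valid key.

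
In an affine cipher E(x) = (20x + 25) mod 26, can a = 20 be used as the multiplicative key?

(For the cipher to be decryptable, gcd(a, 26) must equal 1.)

Step 1: Compute gcd(20, 26).
Step 2: gcd(20, 26) = 2.
Since gcd = 2 != 1, 20 shares a common factor with 26, so it cannot be used.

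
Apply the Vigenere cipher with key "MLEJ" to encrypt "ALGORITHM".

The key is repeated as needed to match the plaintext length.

Step 1: Repeat key to match plaintext length:
  Plaintext: ALGORITHM
  Key:       MLEJMLEJM
Step 2: Encrypt each letter:
  A(0) + M(12) = (0+12) mod 26 = 12 = M
  L(11) + L(11) = (11+11) mod 26 = 22 = W
  G(6) + E(4) = (6+4) mod 26 = 10 = K
  O(14) + J(9) = (14+9) mod 26 = 23 = X
  R(17) + M(12) = (17+12) mod 26 = 3 = D
  I(8) + L(11) = (8+11) mod 26 = 19 = T
  T(19) + E(4) = (19+4) mod 26 = 23 = X
  H(7) + J(9) = (7+9) mod 26 = 16 = Q
  M(12) + M(12) = (12+12) mod 26 = 24 = Y
Ciphertext: MWKXDTXQY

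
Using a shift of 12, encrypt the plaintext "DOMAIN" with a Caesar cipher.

Step 1: For each letter, shift forward by 12 positions (mod 26).
  D (position 3) -> position (3+12) mod 26 = 15 -> P
  O (position 14) -> position (14+12) mod 26 = 0 -> A
  M (position 12) -> position (12+12) mod 26 = 24 -> Y
  A (position 0) -> position (0+12) mod 26 = 12 -> M
  I (position 8) -> position (8+12) mod 26 = 20 -> U
  N (position 13) -> position (13+12) mod 26 = 25 -> Z
Result: PAYMUZ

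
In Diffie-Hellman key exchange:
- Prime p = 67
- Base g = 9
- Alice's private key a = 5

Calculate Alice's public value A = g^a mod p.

Step 1: A = g^a mod p = 9^5 mod 67.
  9^1 mod 67 = 9
  9^2 mod 67 = (9 * 9) mod 67 = 14
  9^3 mod 67 = (14 * 9) mod 67 = 59
  9^4 mod 67 = (59 * 9) mod 67 = 62
  9^5 mod 67 = (62 * 9) mod 67 = 22
Result: A = 22.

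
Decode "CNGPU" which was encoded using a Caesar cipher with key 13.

Step 1: Reverse the shift by subtracting 13 from each letter position.
  C (position 2) -> position (2-13) mod 26 = 15 -> P
  N (position 13) -> position (13-13) mod 26 = 0 -> A
  G (position 6) -> position (6-13) mod 26 = 19 -> T
  P (position 15) -> position (15-13) mod 26 = 2 -> C
  U (position 20) -> position (20-13) mod 26 = 7 -> H
Decrypted message: PATCH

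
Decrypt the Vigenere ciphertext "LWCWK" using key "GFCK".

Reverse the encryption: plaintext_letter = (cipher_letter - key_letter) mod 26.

Step 1: Extend key: GFCKG
Step 2: Decrypt each letter (c - k) mod 26:
  L(11) - G(6) = (11-6) mod 26 = 5 = F
  W(22) - F(5) = (22-5) mod 26 = 17 = R
  C(2) - C(2) = (2-2) mod 26 = 0 = A
  W(22) - K(10) = (22-10) mod 26 = 12 = M
  K(10) - G(6) = (10-6) mod 26 = 4 = E
Plaintext: FRAME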